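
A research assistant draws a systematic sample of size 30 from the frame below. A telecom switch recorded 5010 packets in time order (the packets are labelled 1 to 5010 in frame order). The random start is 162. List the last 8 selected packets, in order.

k = N/n = 5010/30 = 167
23rd selection = 162 + 22×167 = 3836
24th: 3836 + 167 = 4003
25th: 4003 + 167 = 4170
26th: 4170 + 167 = 4337
27th: 4337 + 167 = 4504
28th: 4504 + 167 = 4671
29th: 4671 + 167 = 4838
30th: 4838 + 167 = 5005

3836, 4003, 4170, 4337, 4504, 4671, 4838, 5005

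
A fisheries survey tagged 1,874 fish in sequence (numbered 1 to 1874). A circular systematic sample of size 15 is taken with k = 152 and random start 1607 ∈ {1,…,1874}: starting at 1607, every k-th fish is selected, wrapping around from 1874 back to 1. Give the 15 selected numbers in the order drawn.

Selection 1: 1607
Selection 2: 1607 + 152 = 1759
Selection 3: 1759 + 152 = 1911 → 1911 − 1874 = 37
Selection 4: 37 + 152 = 189
Selection 5: 189 + 152 = 341
Selection 6: 341 + 152 = 493
Selection 7: 493 + 152 = 645
Selection 8: 645 + 152 = 797
Selection 9: 797 + 152 = 949
Selection 10: 949 + 152 = 1101
Selection 11: 1101 + 152 = 1253
Selection 12: 1253 + 152 = 1405
Selection 13: 1405 + 152 = 1557
Selection 14: 1557 + 152 = 1709
Selection 15: 1709 + 152 = 1861

1607, 1759, 37, 189, 341, 493, 645, 797, 949, 1101, 1253, 1405, 1557, 1709, 1861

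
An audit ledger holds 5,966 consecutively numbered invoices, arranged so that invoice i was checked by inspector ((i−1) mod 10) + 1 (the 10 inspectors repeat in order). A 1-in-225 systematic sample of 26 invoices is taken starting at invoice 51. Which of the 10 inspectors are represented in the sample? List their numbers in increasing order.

1, 6

Consecutive selections differ by k = 225, so their inspector numbers differ by 225 mod 10 = 5.
gcd(225, 10) = 5, so the sample visits 10/5 = 2 distinct residues mod 10.
Start 51 is inspector 1; the inspectors hit are 1, 6.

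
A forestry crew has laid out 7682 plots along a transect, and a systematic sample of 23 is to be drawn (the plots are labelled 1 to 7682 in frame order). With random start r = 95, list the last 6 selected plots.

k = N/n = 7682/23 = 334
18th selection = 95 + 17×334 = 5773
19th: 5773 + 334 = 6107
20th: 6107 + 334 = 6441
21st: 6441 + 334 = 6775
22nd: 6775 + 334 = 7109
23rd: 7109 + 334 = 7443

5773, 6107, 6441, 6775, 7109, 7443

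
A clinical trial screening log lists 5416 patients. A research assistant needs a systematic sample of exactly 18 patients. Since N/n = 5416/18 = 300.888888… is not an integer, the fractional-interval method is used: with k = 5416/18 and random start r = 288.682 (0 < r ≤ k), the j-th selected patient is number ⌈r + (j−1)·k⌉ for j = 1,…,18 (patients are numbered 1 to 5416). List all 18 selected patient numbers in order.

289, 590, 891, 1192, 1493, 1794, 2095, 2395, 2696, 2997, 3298, 3599, 3900, 4201, 4502, 4803, 5103, 5404

j=1: r + 0k = 288.682 → ⌈·⌉ = 289
j=2: r + 1k = 589.570888… → ⌈·⌉ = 590
j=3: r + 2k = 890.459777… → ⌈·⌉ = 891
j=4: r + 3k = 1191.348666… → ⌈·⌉ = 1192
j=5: r + 4k = 1492.237555… → ⌈·⌉ = 1493
j=6: r + 5k = 1793.126444… → ⌈·⌉ = 1794
j=7: r + 6k = 2094.015333… → ⌈·⌉ = 2095
j=8: r + 7k = 2394.904222… → ⌈·⌉ = 2395
j=9: r + 8k = 2695.793111… → ⌈·⌉ = 2696
j=10: r + 9k = 2996.682 → ⌈·⌉ = 2997
j=11: r + 10k = 3297.570888… → ⌈·⌉ = 3298
j=12: r + 11k = 3598.459777… → ⌈·⌉ = 3599
j=13: r + 12k = 3899.348666… → ⌈·⌉ = 3900
j=14: r + 13k = 4200.237555… → ⌈·⌉ = 4201
j=15: r + 14k = 4501.126444… → ⌈·⌉ = 4502
j=16: r + 15k = 4802.015333… → ⌈·⌉ = 4803
j=17: r + 16k = 5102.904222… → ⌈·⌉ = 5103
j=18: r + 17k = 5403.793111… → ⌈·⌉ = 5404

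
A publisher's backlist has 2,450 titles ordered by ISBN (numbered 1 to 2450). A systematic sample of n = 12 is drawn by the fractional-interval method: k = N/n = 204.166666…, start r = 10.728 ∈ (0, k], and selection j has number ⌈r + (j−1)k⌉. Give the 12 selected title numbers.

j=1: r + 0k = 10.728 → ⌈·⌉ = 11
j=2: r + 1k = 214.894666… → ⌈·⌉ = 215
j=3: r + 2k = 419.061333… → ⌈·⌉ = 420
j=4: r + 3k = 623.228 → ⌈·⌉ = 624
j=5: r + 4k = 827.394666… → ⌈·⌉ = 828
j=6: r + 5k = 1031.561333… → ⌈·⌉ = 1032
j=7: r + 6k = 1235.728 → ⌈·⌉ = 1236
j=8: r + 7k = 1439.894666… → ⌈·⌉ = 1440
j=9: r + 8k = 1644.061333… → ⌈·⌉ = 1645
j=10: r + 9k = 1848.228 → ⌈·⌉ = 1849
j=11: r + 10k = 2052.394666… → ⌈·⌉ = 2053
j=12: r + 11k = 2256.561333… → ⌈·⌉ = 2257

11, 215, 420, 624, 828, 1032, 1236, 1440, 1645, 1849, 2053, 2257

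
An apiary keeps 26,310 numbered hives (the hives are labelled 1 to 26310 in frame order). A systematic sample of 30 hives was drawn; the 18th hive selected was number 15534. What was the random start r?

k = 26310/30 = 877
r = 15534 − (18−1)×877 = 15534 − 14909 = 625

625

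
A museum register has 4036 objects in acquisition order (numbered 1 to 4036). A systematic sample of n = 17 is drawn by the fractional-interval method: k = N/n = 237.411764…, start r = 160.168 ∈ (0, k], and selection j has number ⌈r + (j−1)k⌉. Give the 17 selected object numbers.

j=1: r + 0k = 160.168 → ⌈·⌉ = 161
j=2: r + 1k = 397.579764… → ⌈·⌉ = 398
j=3: r + 2k = 634.991529… → ⌈·⌉ = 635
j=4: r + 3k = 872.403294… → ⌈·⌉ = 873
j=5: r + 4k = 1109.815058… → ⌈·⌉ = 1110
j=6: r + 5k = 1347.226823… → ⌈·⌉ = 1348
j=7: r + 6k = 1584.638588… → ⌈·⌉ = 1585
j=8: r + 7k = 1822.050352… → ⌈·⌉ = 1823
j=9: r + 8k = 2059.462117… → ⌈·⌉ = 2060
j=10: r + 9k = 2296.873882… → ⌈·⌉ = 2297
j=11: r + 10k = 2534.285647… → ⌈·⌉ = 2535
j=12: r + 11k = 2771.697411… → ⌈·⌉ = 2772
j=13: r + 12k = 3009.109176… → ⌈·⌉ = 3010
j=14: r + 13k = 3246.520941… → ⌈·⌉ = 3247
j=15: r + 14k = 3483.932705… → ⌈·⌉ = 3484
j=16: r + 15k = 3721.344470… → ⌈·⌉ = 3722
j=17: r + 16k = 3958.756235… → ⌈·⌉ = 3959

161, 398, 635, 873, 1110, 1348, 1585, 1823, 2060, 2297, 2535, 2772, 3010, 3247, 3484, 3722, 3959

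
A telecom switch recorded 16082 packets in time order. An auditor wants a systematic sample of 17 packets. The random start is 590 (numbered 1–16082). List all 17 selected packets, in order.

590, 1536, 2482, 3428, 4374, 5320, 6266, 7212, 8158, 9104, 10050, 10996, 11942, 12888, 13834, 14780, 15726

k = N/n = 16082/17 = 946
packet 1: 590
packet 2: 590 + 946 = 1536
packet 3: 1536 + 946 = 2482
packet 4: 2482 + 946 = 3428
packet 5: 3428 + 946 = 4374
packet 6: 4374 + 946 = 5320
packet 7: 5320 + 946 = 6266
packet 8: 6266 + 946 = 7212
packet 9: 7212 + 946 = 8158
packet 10: 8158 + 946 = 9104
packet 11: 9104 + 946 = 10050
packet 12: 10050 + 946 = 10996
packet 13: 10996 + 946 = 11942
packet 14: 11942 + 946 = 12888
packet 15: 12888 + 946 = 13834
packet 16: 13834 + 946 = 14780
packet 17: 14780 + 946 = 15726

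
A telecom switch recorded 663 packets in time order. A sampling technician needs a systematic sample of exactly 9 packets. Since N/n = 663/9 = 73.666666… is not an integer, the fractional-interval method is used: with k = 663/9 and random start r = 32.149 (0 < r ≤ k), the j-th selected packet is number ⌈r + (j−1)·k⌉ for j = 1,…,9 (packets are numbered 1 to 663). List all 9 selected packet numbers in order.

j=1: r + 0k = 32.149 → ⌈·⌉ = 33
j=2: r + 1k = 105.815666… → ⌈·⌉ = 106
j=3: r + 2k = 179.482333… → ⌈·⌉ = 180
j=4: r + 3k = 253.149 → ⌈·⌉ = 254
j=5: r + 4k = 326.815666… → ⌈·⌉ = 327
j=6: r + 5k = 400.482333… → ⌈·⌉ = 401
j=7: r + 6k = 474.149 → ⌈·⌉ = 475
j=8: r + 7k = 547.815666… → ⌈·⌉ = 548
j=9: r + 8k = 621.482333… → ⌈·⌉ = 622

33, 106, 180, 254, 327, 401, 475, 548, 622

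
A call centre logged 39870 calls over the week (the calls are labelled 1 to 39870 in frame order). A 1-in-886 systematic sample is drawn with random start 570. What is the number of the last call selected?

k = 886
45th selection = r + (45−1)·k = 570 + 44×886 = 570 + 38984 = 39554

39554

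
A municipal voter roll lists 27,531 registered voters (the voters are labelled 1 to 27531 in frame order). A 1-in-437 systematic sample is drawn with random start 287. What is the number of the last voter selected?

k = 437
63rd selection = r + (63−1)·k = 287 + 62×437 = 287 + 27094 = 27381

27381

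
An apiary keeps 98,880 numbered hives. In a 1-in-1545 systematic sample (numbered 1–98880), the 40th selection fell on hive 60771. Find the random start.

516

k = 1545
r = 60771 − (40−1)×1545 = 60771 − 60255 = 516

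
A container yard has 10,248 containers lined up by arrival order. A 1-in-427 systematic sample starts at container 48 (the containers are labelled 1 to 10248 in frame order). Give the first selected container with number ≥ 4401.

4745

k = 427
Steps past start: ⌈(4401 − 48)/427⌉ = ⌈4353/427⌉ = 11
Selected container: 48 + 11×427 = 4745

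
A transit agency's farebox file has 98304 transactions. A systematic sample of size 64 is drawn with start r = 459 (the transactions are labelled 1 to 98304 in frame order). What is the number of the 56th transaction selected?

k = 98304/64 = 1536
56th selection = r + (56−1)·k = 459 + 55×1536 = 459 + 84480 = 84939

84939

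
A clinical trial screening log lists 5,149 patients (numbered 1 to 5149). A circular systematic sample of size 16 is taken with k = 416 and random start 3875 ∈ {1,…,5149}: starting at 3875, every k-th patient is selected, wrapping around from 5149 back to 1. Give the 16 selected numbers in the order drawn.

Selection 1: 3875
Selection 2: 3875 + 416 = 4291
Selection 3: 4291 + 416 = 4707
Selection 4: 4707 + 416 = 5123
Selection 5: 5123 + 416 = 5539 → 5539 − 5149 = 390
Selection 6: 390 + 416 = 806
Selection 7: 806 + 416 = 1222
Selection 8: 1222 + 416 = 1638
Selection 9: 1638 + 416 = 2054
Selection 10: 2054 + 416 = 2470
Selection 11: 2470 + 416 = 2886
Selection 12: 2886 + 416 = 3302
Selection 13: 3302 + 416 = 3718
Selection 14: 3718 + 416 = 4134
Selection 15: 4134 + 416 = 4550
Selection 16: 4550 + 416 = 4966

3875, 4291, 4707, 5123, 390, 806, 1222, 1638, 2054, 2470, 2886, 3302, 3718, 4134, 4550, 4966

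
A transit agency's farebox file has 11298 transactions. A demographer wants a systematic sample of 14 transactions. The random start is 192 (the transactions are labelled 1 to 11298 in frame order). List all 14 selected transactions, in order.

k = N/n = 11298/14 = 807
transaction 1: 192
transaction 2: 192 + 807 = 999
transaction 3: 999 + 807 = 1806
transaction 4: 1806 + 807 = 2613
transaction 5: 2613 + 807 = 3420
transaction 6: 3420 + 807 = 4227
transaction 7: 4227 + 807 = 5034
transaction 8: 5034 + 807 = 5841
transaction 9: 5841 + 807 = 6648
transaction 10: 6648 + 807 = 7455
transaction 11: 7455 + 807 = 8262
transaction 12: 8262 + 807 = 9069
transaction 13: 9069 + 807 = 9876
transaction 14: 9876 + 807 = 10683

192, 999, 1806, 2613, 3420, 4227, 5034, 5841, 6648, 7455, 8262, 9069, 9876, 10683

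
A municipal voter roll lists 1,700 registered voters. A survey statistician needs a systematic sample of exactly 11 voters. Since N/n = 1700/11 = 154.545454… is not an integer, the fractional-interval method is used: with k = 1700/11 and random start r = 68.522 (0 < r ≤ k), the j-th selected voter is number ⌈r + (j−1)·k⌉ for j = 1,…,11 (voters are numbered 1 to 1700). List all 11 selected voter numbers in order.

j=1: r + 0k = 68.522 → ⌈·⌉ = 69
j=2: r + 1k = 223.067454… → ⌈·⌉ = 224
j=3: r + 2k = 377.612909… → ⌈·⌉ = 378
j=4: r + 3k = 532.158363… → ⌈·⌉ = 533
j=5: r + 4k = 686.703818… → ⌈·⌉ = 687
j=6: r + 5k = 841.249272… → ⌈·⌉ = 842
j=7: r + 6k = 995.794727… → ⌈·⌉ = 996
j=8: r + 7k = 1150.340181… → ⌈·⌉ = 1151
j=9: r + 8k = 1304.885636… → ⌈·⌉ = 1305
j=10: r + 9k = 1459.431090… → ⌈·⌉ = 1460
j=11: r + 10k = 1613.976545… → ⌈·⌉ = 1614

69, 224, 378, 533, 687, 842, 996, 1151, 1305, 1460, 1614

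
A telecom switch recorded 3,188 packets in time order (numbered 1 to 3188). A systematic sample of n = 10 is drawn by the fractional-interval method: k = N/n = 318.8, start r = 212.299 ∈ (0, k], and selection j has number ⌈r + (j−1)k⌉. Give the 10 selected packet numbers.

j=1: r + 0k = 212.299 → ⌈·⌉ = 213
j=2: r + 1k = 531.099 → ⌈·⌉ = 532
j=3: r + 2k = 849.899 → ⌈·⌉ = 850
j=4: r + 3k = 1168.699 → ⌈·⌉ = 1169
j=5: r + 4k = 1487.499 → ⌈·⌉ = 1488
j=6: r + 5k = 1806.299 → ⌈·⌉ = 1807
j=7: r + 6k = 2125.099 → ⌈·⌉ = 2126
j=8: r + 7k = 2443.899 → ⌈·⌉ = 2444
j=9: r + 8k = 2762.699 → ⌈·⌉ = 2763
j=10: r + 9k = 3081.499 → ⌈·⌉ = 3082

213, 532, 850, 1169, 1488, 1807, 2126, 2444, 2763, 3082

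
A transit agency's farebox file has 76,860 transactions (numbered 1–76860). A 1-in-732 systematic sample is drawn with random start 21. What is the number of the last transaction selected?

76149

k = 732
105th selection = r + (105−1)·k = 21 + 104×732 = 21 + 76128 = 76149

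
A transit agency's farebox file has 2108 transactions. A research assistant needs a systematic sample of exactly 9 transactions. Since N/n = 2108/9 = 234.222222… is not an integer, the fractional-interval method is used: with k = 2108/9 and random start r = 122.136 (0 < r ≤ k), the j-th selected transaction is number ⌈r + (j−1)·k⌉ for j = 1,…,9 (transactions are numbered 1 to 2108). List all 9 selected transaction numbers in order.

123, 357, 591, 825, 1060, 1294, 1528, 1762, 1996

j=1: r + 0k = 122.136 → ⌈·⌉ = 123
j=2: r + 1k = 356.358222… → ⌈·⌉ = 357
j=3: r + 2k = 590.580444… → ⌈·⌉ = 591
j=4: r + 3k = 824.802666… → ⌈·⌉ = 825
j=5: r + 4k = 1059.024888… → ⌈·⌉ = 1060
j=6: r + 5k = 1293.247111… → ⌈·⌉ = 1294
j=7: r + 6k = 1527.469333… → ⌈·⌉ = 1528
j=8: r + 7k = 1761.691555… → ⌈·⌉ = 1762
j=9: r + 8k = 1995.913777… → ⌈·⌉ = 1996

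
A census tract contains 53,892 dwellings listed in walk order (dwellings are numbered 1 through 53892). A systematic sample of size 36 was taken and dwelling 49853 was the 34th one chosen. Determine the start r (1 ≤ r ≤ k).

452

k = 53892/36 = 1497
r = 49853 − (34−1)×1497 = 49853 − 49401 = 452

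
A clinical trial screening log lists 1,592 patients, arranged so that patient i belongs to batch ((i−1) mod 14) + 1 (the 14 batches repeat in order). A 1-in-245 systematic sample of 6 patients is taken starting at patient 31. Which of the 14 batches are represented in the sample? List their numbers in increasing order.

Consecutive selections differ by k = 245, so their batch numbers differ by 245 mod 14 = 7.
gcd(245, 14) = 7, so the sample visits 14/7 = 2 distinct residues mod 14.
Start 31 is batch 3; the batches hit are 3, 10.

3, 10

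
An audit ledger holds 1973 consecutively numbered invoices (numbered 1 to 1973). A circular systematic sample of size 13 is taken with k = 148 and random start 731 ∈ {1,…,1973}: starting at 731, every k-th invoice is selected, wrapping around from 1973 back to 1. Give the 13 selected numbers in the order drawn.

Selection 1: 731
Selection 2: 731 + 148 = 879
Selection 3: 879 + 148 = 1027
Selection 4: 1027 + 148 = 1175
Selection 5: 1175 + 148 = 1323
Selection 6: 1323 + 148 = 1471
Selection 7: 1471 + 148 = 1619
Selection 8: 1619 + 148 = 1767
Selection 9: 1767 + 148 = 1915
Selection 10: 1915 + 148 = 2063 → 2063 − 1973 = 90
Selection 11: 90 + 148 = 238
Selection 12: 238 + 148 = 386
Selection 13: 386 + 148 = 534

731, 879, 1027, 1175, 1323, 1471, 1619, 1767, 1915, 90, 238, 386, 534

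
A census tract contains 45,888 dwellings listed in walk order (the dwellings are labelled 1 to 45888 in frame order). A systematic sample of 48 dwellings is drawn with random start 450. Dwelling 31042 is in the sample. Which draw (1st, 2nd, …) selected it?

33

k = 45888/48 = 956
position = (31042 − 450)/956 + 1 = 30592/956 + 1 = 32 + 1 = 33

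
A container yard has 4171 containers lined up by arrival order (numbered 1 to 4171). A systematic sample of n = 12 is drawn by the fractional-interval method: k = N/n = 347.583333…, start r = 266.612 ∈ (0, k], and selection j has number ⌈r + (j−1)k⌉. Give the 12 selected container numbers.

267, 615, 962, 1310, 1657, 2005, 2353, 2700, 3048, 3395, 3743, 4091

j=1: r + 0k = 266.612 → ⌈·⌉ = 267
j=2: r + 1k = 614.195333… → ⌈·⌉ = 615
j=3: r + 2k = 961.778666… → ⌈·⌉ = 962
j=4: r + 3k = 1309.362 → ⌈·⌉ = 1310
j=5: r + 4k = 1656.945333… → ⌈·⌉ = 1657
j=6: r + 5k = 2004.528666… → ⌈·⌉ = 2005
j=7: r + 6k = 2352.112 → ⌈·⌉ = 2353
j=8: r + 7k = 2699.695333… → ⌈·⌉ = 2700
j=9: r + 8k = 3047.278666… → ⌈·⌉ = 3048
j=10: r + 9k = 3394.862 → ⌈·⌉ = 3395
j=11: r + 10k = 3742.445333… → ⌈·⌉ = 3743
j=12: r + 11k = 4090.028666… → ⌈·⌉ = 4091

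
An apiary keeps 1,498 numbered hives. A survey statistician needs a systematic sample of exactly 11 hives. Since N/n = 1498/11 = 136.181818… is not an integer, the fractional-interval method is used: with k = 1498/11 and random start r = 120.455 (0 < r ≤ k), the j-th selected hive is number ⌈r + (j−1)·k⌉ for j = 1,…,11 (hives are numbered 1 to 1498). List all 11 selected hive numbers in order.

j=1: r + 0k = 120.455 → ⌈·⌉ = 121
j=2: r + 1k = 256.636818… → ⌈·⌉ = 257
j=3: r + 2k = 392.818636… → ⌈·⌉ = 393
j=4: r + 3k = 529.000454… → ⌈·⌉ = 530
j=5: r + 4k = 665.182272… → ⌈·⌉ = 666
j=6: r + 5k = 801.364090… → ⌈·⌉ = 802
j=7: r + 6k = 937.545909… → ⌈·⌉ = 938
j=8: r + 7k = 1073.727727… → ⌈·⌉ = 1074
j=9: r + 8k = 1209.909545… → ⌈·⌉ = 1210
j=10: r + 9k = 1346.091363… → ⌈·⌉ = 1347
j=11: r + 10k = 1482.273181… → ⌈·⌉ = 1483

121, 257, 393, 530, 666, 802, 938, 1074, 1210, 1347, 1483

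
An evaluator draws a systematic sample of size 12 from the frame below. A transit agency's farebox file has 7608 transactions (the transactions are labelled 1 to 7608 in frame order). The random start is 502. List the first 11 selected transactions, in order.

k = N/n = 7608/12 = 634
transaction 1: 502
transaction 2: 502 + 634 = 1136
transaction 3: 1136 + 634 = 1770
transaction 4: 1770 + 634 = 2404
transaction 5: 2404 + 634 = 3038
transaction 6: 3038 + 634 = 3672
transaction 7: 3672 + 634 = 4306
transaction 8: 4306 + 634 = 4940
transaction 9: 4940 + 634 = 5574
transaction 10: 5574 + 634 = 6208
transaction 11: 6208 + 634 = 6842

502, 1136, 1770, 2404, 3038, 3672, 4306, 4940, 5574, 6208, 6842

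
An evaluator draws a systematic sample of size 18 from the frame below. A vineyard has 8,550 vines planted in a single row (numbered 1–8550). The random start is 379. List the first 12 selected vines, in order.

379, 854, 1329, 1804, 2279, 2754, 3229, 3704, 4179, 4654, 5129, 5604

k = N/n = 8550/18 = 475
vine 1: 379
vine 2: 379 + 475 = 854
vine 3: 854 + 475 = 1329
vine 4: 1329 + 475 = 1804
vine 5: 1804 + 475 = 2279
vine 6: 2279 + 475 = 2754
vine 7: 2754 + 475 = 3229
vine 8: 3229 + 475 = 3704
vine 9: 3704 + 475 = 4179
vine 10: 4179 + 475 = 4654
vine 11: 4654 + 475 = 5129
vine 12: 5129 + 475 = 5604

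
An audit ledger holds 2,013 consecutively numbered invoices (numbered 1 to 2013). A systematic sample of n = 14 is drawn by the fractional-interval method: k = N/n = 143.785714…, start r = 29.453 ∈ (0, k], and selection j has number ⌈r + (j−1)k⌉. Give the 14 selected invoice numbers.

30, 174, 318, 461, 605, 749, 893, 1036, 1180, 1324, 1468, 1612, 1755, 1899

j=1: r + 0k = 29.453 → ⌈·⌉ = 30
j=2: r + 1k = 173.238714… → ⌈·⌉ = 174
j=3: r + 2k = 317.024428… → ⌈·⌉ = 318
j=4: r + 3k = 460.810142… → ⌈·⌉ = 461
j=5: r + 4k = 604.595857… → ⌈·⌉ = 605
j=6: r + 5k = 748.381571… → ⌈·⌉ = 749
j=7: r + 6k = 892.167285… → ⌈·⌉ = 893
j=8: r + 7k = 1035.953 → ⌈·⌉ = 1036
j=9: r + 8k = 1179.738714… → ⌈·⌉ = 1180
j=10: r + 9k = 1323.524428… → ⌈·⌉ = 1324
j=11: r + 10k = 1467.310142… → ⌈·⌉ = 1468
j=12: r + 11k = 1611.095857… → ⌈·⌉ = 1612
j=13: r + 12k = 1754.881571… → ⌈·⌉ = 1755
j=14: r + 13k = 1898.667285… → ⌈·⌉ = 1899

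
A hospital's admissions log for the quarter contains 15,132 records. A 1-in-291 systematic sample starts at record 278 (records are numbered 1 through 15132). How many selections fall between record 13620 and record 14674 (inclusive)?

4

k = 291
First selection ≥ 13620: 278 + ⌈(13620−278)/291⌉·291 = 278 + 46×291 = 13664
Last selection ≤ 14674: 278 + ⌊(14674−278)/291⌋·291 = 278 + 49×291 = 14537
Count = 49 − 46 + 1 = 4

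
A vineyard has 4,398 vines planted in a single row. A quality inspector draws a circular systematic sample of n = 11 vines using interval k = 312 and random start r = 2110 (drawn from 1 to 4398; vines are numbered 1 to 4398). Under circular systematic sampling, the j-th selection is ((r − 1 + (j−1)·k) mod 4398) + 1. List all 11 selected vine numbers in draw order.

2110, 2422, 2734, 3046, 3358, 3670, 3982, 4294, 208, 520, 832

Selection 1: 2110
Selection 2: 2110 + 312 = 2422
Selection 3: 2422 + 312 = 2734
Selection 4: 2734 + 312 = 3046
Selection 5: 3046 + 312 = 3358
Selection 6: 3358 + 312 = 3670
Selection 7: 3670 + 312 = 3982
Selection 8: 3982 + 312 = 4294
Selection 9: 4294 + 312 = 4606 → 4606 − 4398 = 208
Selection 10: 208 + 312 = 520
Selection 11: 520 + 312 = 832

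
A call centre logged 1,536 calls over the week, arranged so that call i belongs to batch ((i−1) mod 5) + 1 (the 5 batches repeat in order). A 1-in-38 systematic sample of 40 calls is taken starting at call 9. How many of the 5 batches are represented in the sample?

5

Consecutive selections differ by k = 38, so their batch numbers differ by 38 mod 5 = 3.
gcd(38, 5) = 1, so the sample visits 5/1 = 5 distinct residues mod 5.
Start 9 is batch 4; the batches hit are 1, 2, 3, 4, 5.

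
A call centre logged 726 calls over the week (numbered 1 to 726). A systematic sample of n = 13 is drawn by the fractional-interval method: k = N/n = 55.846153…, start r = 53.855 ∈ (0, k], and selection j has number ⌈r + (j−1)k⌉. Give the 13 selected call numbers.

j=1: r + 0k = 53.855 → ⌈·⌉ = 54
j=2: r + 1k = 109.701153… → ⌈·⌉ = 110
j=3: r + 2k = 165.547307… → ⌈·⌉ = 166
j=4: r + 3k = 221.393461… → ⌈·⌉ = 222
j=5: r + 4k = 277.239615… → ⌈·⌉ = 278
j=6: r + 5k = 333.085769… → ⌈·⌉ = 334
j=7: r + 6k = 388.931923… → ⌈·⌉ = 389
j=8: r + 7k = 444.778076… → ⌈·⌉ = 445
j=9: r + 8k = 500.624230… → ⌈·⌉ = 501
j=10: r + 9k = 556.470384… → ⌈·⌉ = 557
j=11: r + 10k = 612.316538… → ⌈·⌉ = 613
j=12: r + 11k = 668.162692… → ⌈·⌉ = 669
j=13: r + 12k = 724.008846… → ⌈·⌉ = 725

54, 110, 166, 222, 278, 334, 389, 445, 501, 557, 613, 669, 725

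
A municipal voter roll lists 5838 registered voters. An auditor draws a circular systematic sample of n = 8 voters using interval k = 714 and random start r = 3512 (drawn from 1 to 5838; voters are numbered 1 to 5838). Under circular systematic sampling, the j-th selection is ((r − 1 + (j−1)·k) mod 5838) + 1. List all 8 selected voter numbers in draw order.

Selection 1: 3512
Selection 2: 3512 + 714 = 4226
Selection 3: 4226 + 714 = 4940
Selection 4: 4940 + 714 = 5654
Selection 5: 5654 + 714 = 6368 → 6368 − 5838 = 530
Selection 6: 530 + 714 = 1244
Selection 7: 1244 + 714 = 1958
Selection 8: 1958 + 714 = 2672

3512, 4226, 4940, 5654, 530, 1244, 1958, 2672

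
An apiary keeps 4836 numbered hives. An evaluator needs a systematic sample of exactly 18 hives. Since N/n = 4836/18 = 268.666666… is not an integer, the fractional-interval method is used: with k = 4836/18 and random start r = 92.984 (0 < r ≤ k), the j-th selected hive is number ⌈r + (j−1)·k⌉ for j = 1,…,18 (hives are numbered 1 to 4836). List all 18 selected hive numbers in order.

j=1: r + 0k = 92.984 → ⌈·⌉ = 93
j=2: r + 1k = 361.650666… → ⌈·⌉ = 362
j=3: r + 2k = 630.317333… → ⌈·⌉ = 631
j=4: r + 3k = 898.984 → ⌈·⌉ = 899
j=5: r + 4k = 1167.650666… → ⌈·⌉ = 1168
j=6: r + 5k = 1436.317333… → ⌈·⌉ = 1437
j=7: r + 6k = 1704.984 → ⌈·⌉ = 1705
j=8: r + 7k = 1973.650666… → ⌈·⌉ = 1974
j=9: r + 8k = 2242.317333… → ⌈·⌉ = 2243
j=10: r + 9k = 2510.984 → ⌈·⌉ = 2511
j=11: r + 10k = 2779.650666… → ⌈·⌉ = 2780
j=12: r + 11k = 3048.317333… → ⌈·⌉ = 3049
j=13: r + 12k = 3316.984 → ⌈·⌉ = 3317
j=14: r + 13k = 3585.650666… → ⌈·⌉ = 3586
j=15: r + 14k = 3854.317333… → ⌈·⌉ = 3855
j=16: r + 15k = 4122.984 → ⌈·⌉ = 4123
j=17: r + 16k = 4391.650666… → ⌈·⌉ = 4392
j=18: r + 17k = 4660.317333… → ⌈·⌉ = 4661

93, 362, 631, 899, 1168, 1437, 1705, 1974, 2243, 2511, 2780, 3049, 3317, 3586, 3855, 4123, 4392, 4661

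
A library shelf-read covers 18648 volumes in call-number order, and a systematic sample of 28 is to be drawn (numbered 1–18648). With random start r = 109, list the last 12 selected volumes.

k = N/n = 18648/28 = 666
17th selection = 109 + 16×666 = 10765
18th: 10765 + 666 = 11431
19th: 11431 + 666 = 12097
20th: 12097 + 666 = 12763
21st: 12763 + 666 = 13429
22nd: 13429 + 666 = 14095
23rd: 14095 + 666 = 14761
24th: 14761 + 666 = 15427
25th: 15427 + 666 = 16093
26th: 16093 + 666 = 16759
27th: 16759 + 666 = 17425
28th: 17425 + 666 = 18091

10765, 11431, 12097, 12763, 13429, 14095, 14761, 15427, 16093, 16759, 17425, 18091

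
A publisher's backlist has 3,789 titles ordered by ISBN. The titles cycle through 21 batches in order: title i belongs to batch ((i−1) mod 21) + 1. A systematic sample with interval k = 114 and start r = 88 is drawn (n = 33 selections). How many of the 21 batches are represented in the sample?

Consecutive selections differ by k = 114, so their batch numbers differ by 114 mod 21 = 9.
gcd(114, 21) = 3, so the sample visits 21/3 = 7 distinct residues mod 21.
Start 88 is batch 4; the batches hit are 1, 4, 7, 10, 13, 16, 19.

7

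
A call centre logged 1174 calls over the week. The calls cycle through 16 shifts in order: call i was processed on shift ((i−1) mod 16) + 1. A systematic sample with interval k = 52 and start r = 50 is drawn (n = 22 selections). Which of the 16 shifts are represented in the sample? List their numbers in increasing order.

Consecutive selections differ by k = 52, so their shift numbers differ by 52 mod 16 = 4.
gcd(52, 16) = 4, so the sample visits 16/4 = 4 distinct residues mod 16.
Start 50 is shift 2; the shifts hit are 2, 6, 10, 14.

2, 6, 10, 14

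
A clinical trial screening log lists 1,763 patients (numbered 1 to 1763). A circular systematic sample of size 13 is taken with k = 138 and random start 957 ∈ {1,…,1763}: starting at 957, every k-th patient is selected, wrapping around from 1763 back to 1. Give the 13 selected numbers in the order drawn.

Selection 1: 957
Selection 2: 957 + 138 = 1095
Selection 3: 1095 + 138 = 1233
Selection 4: 1233 + 138 = 1371
Selection 5: 1371 + 138 = 1509
Selection 6: 1509 + 138 = 1647
Selection 7: 1647 + 138 = 1785 → 1785 − 1763 = 22
Selection 8: 22 + 138 = 160
Selection 9: 160 + 138 = 298
Selection 10: 298 + 138 = 436
Selection 11: 436 + 138 = 574
Selection 12: 574 + 138 = 712
Selection 13: 712 + 138 = 850

957, 1095, 1233, 1371, 1509, 1647, 22, 160, 298, 436, 574, 712, 850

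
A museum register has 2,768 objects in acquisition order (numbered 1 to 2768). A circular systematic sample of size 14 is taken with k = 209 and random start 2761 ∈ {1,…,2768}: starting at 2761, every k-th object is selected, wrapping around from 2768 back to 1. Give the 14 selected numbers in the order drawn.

Selection 1: 2761
Selection 2: 2761 + 209 = 2970 → 2970 − 2768 = 202
Selection 3: 202 + 209 = 411
Selection 4: 411 + 209 = 620
Selection 5: 620 + 209 = 829
Selection 6: 829 + 209 = 1038
Selection 7: 1038 + 209 = 1247
Selection 8: 1247 + 209 = 1456
Selection 9: 1456 + 209 = 1665
Selection 10: 1665 + 209 = 1874
Selection 11: 1874 + 209 = 2083
Selection 12: 2083 + 209 = 2292
Selection 13: 2292 + 209 = 2501
Selection 14: 2501 + 209 = 2710

2761, 202, 411, 620, 829, 1038, 1247, 1456, 1665, 1874, 2083, 2292, 2501, 2710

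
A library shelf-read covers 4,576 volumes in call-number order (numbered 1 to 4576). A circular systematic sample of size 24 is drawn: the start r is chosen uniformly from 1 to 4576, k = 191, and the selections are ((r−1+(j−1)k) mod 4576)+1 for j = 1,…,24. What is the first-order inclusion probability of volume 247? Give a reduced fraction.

For each position j, as r ranges over 1…4576 the j-th selection hits every volume exactly once, so volume 247 is selected for exactly 24 of the 4576 starts.
Inclusion probability = 24/4576 = 3/572.

3/572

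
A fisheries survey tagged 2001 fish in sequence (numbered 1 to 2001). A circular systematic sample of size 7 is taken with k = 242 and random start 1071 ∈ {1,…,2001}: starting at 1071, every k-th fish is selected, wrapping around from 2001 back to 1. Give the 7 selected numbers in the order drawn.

1071, 1313, 1555, 1797, 38, 280, 522

Selection 1: 1071
Selection 2: 1071 + 242 = 1313
Selection 3: 1313 + 242 = 1555
Selection 4: 1555 + 242 = 1797
Selection 5: 1797 + 242 = 2039 → 2039 − 2001 = 38
Selection 6: 38 + 242 = 280
Selection 7: 280 + 242 = 522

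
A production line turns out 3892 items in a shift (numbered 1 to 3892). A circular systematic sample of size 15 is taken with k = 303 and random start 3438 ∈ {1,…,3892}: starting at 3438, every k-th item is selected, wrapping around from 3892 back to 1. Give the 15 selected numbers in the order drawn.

3438, 3741, 152, 455, 758, 1061, 1364, 1667, 1970, 2273, 2576, 2879, 3182, 3485, 3788

Selection 1: 3438
Selection 2: 3438 + 303 = 3741
Selection 3: 3741 + 303 = 4044 → 4044 − 3892 = 152
Selection 4: 152 + 303 = 455
Selection 5: 455 + 303 = 758
Selection 6: 758 + 303 = 1061
Selection 7: 1061 + 303 = 1364
Selection 8: 1364 + 303 = 1667
Selection 9: 1667 + 303 = 1970
Selection 10: 1970 + 303 = 2273
Selection 11: 2273 + 303 = 2576
Selection 12: 2576 + 303 = 2879
Selection 13: 2879 + 303 = 3182
Selection 14: 3182 + 303 = 3485
Selection 15: 3485 + 303 = 3788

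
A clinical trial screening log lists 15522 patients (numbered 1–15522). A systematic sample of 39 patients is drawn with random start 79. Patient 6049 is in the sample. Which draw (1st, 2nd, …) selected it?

k = 15522/39 = 398
position = (6049 − 79)/398 + 1 = 5970/398 + 1 = 15 + 1 = 16

16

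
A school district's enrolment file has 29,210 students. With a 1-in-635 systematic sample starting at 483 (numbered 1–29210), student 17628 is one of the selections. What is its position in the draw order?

28

k = 635
position = (17628 − 483)/635 + 1 = 17145/635 + 1 = 27 + 1 = 28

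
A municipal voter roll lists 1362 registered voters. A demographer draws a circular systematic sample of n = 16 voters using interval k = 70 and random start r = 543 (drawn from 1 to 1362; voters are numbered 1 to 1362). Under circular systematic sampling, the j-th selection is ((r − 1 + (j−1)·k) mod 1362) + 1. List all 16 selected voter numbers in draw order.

543, 613, 683, 753, 823, 893, 963, 1033, 1103, 1173, 1243, 1313, 21, 91, 161, 231

Selection 1: 543
Selection 2: 543 + 70 = 613
Selection 3: 613 + 70 = 683
Selection 4: 683 + 70 = 753
Selection 5: 753 + 70 = 823
Selection 6: 823 + 70 = 893
Selection 7: 893 + 70 = 963
Selection 8: 963 + 70 = 1033
Selection 9: 1033 + 70 = 1103
Selection 10: 1103 + 70 = 1173
Selection 11: 1173 + 70 = 1243
Selection 12: 1243 + 70 = 1313
Selection 13: 1313 + 70 = 1383 → 1383 − 1362 = 21
Selection 14: 21 + 70 = 91
Selection 15: 91 + 70 = 161
Selection 16: 161 + 70 = 231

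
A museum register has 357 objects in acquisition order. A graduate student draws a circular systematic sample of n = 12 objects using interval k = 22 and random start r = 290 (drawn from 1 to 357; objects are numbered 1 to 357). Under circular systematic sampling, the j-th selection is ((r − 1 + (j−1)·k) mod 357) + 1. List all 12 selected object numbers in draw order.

Selection 1: 290
Selection 2: 290 + 22 = 312
Selection 3: 312 + 22 = 334
Selection 4: 334 + 22 = 356
Selection 5: 356 + 22 = 378 → 378 − 357 = 21
Selection 6: 21 + 22 = 43
Selection 7: 43 + 22 = 65
Selection 8: 65 + 22 = 87
Selection 9: 87 + 22 = 109
Selection 10: 109 + 22 = 131
Selection 11: 131 + 22 = 153
Selection 12: 153 + 22 = 175

290, 312, 334, 356, 21, 43, 65, 87, 109, 131, 153, 175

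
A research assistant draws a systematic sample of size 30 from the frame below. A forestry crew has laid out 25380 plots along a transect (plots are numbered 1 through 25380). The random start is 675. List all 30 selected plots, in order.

k = N/n = 25380/30 = 846
plot 1: 675
plot 2: 675 + 846 = 1521
plot 3: 1521 + 846 = 2367
plot 4: 2367 + 846 = 3213
plot 5: 3213 + 846 = 4059
plot 6: 4059 + 846 = 4905
plot 7: 4905 + 846 = 5751
plot 8: 5751 + 846 = 6597
plot 9: 6597 + 846 = 7443
plot 10: 7443 + 846 = 8289
plot 11: 8289 + 846 = 9135
plot 12: 9135 + 846 = 9981
plot 13: 9981 + 846 = 10827
plot 14: 10827 + 846 = 11673
plot 15: 11673 + 846 = 12519
plot 16: 12519 + 846 = 13365
plot 17: 13365 + 846 = 14211
plot 18: 14211 + 846 = 15057
plot 19: 15057 + 846 = 15903
plot 20: 15903 + 846 = 16749
plot 21: 16749 + 846 = 17595
plot 22: 17595 + 846 = 18441
plot 23: 18441 + 846 = 19287
plot 24: 19287 + 846 = 20133
plot 25: 20133 + 846 = 20979
plot 26: 20979 + 846 = 21825
plot 27: 21825 + 846 = 22671
plot 28: 22671 + 846 = 23517
plot 29: 23517 + 846 = 24363
plot 30: 24363 + 846 = 25209

675, 1521, 2367, 3213, 4059, 4905, 5751, 6597, 7443, 8289, 9135, 9981, 10827, 11673, 12519, 13365, 14211, 15057, 15903, 16749, 17595, 18441, 19287, 20133, 20979, 21825, 22671, 23517, 24363, 25209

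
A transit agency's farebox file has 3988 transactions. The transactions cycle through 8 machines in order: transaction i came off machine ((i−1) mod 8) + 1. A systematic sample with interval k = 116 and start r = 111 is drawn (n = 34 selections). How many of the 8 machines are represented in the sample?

2

Consecutive selections differ by k = 116, so their machine numbers differ by 116 mod 8 = 4.
gcd(116, 8) = 4, so the sample visits 8/4 = 2 distinct residues mod 8.
Start 111 is machine 7; the machines hit are 3, 7.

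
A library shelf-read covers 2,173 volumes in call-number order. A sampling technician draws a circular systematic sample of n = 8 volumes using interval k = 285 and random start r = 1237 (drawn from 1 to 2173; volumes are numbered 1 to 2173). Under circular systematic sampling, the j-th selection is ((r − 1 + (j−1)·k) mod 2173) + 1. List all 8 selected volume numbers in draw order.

1237, 1522, 1807, 2092, 204, 489, 774, 1059

Selection 1: 1237
Selection 2: 1237 + 285 = 1522
Selection 3: 1522 + 285 = 1807
Selection 4: 1807 + 285 = 2092
Selection 5: 2092 + 285 = 2377 → 2377 − 2173 = 204
Selection 6: 204 + 285 = 489
Selection 7: 489 + 285 = 774
Selection 8: 774 + 285 = 1059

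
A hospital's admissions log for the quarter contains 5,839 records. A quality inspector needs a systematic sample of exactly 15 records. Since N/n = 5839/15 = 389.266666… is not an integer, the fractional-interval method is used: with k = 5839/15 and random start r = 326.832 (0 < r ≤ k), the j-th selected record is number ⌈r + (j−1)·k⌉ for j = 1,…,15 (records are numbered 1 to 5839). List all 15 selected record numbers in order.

327, 717, 1106, 1495, 1884, 2274, 2663, 3052, 3441, 3831, 4220, 4609, 4999, 5388, 5777

j=1: r + 0k = 326.832 → ⌈·⌉ = 327
j=2: r + 1k = 716.098666… → ⌈·⌉ = 717
j=3: r + 2k = 1105.365333… → ⌈·⌉ = 1106
j=4: r + 3k = 1494.632 → ⌈·⌉ = 1495
j=5: r + 4k = 1883.898666… → ⌈·⌉ = 1884
j=6: r + 5k = 2273.165333… → ⌈·⌉ = 2274
j=7: r + 6k = 2662.432 → ⌈·⌉ = 2663
j=8: r + 7k = 3051.698666… → ⌈·⌉ = 3052
j=9: r + 8k = 3440.965333… → ⌈·⌉ = 3441
j=10: r + 9k = 3830.232 → ⌈·⌉ = 3831
j=11: r + 10k = 4219.498666… → ⌈·⌉ = 4220
j=12: r + 11k = 4608.765333… → ⌈·⌉ = 4609
j=13: r + 12k = 4998.032 → ⌈·⌉ = 4999
j=14: r + 13k = 5387.298666… → ⌈·⌉ = 5388
j=15: r + 14k = 5776.565333… → ⌈·⌉ = 5777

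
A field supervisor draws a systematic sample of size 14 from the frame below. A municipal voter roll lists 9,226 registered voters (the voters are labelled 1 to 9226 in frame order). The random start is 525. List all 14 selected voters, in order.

k = N/n = 9226/14 = 659
voter 1: 525
voter 2: 525 + 659 = 1184
voter 3: 1184 + 659 = 1843
voter 4: 1843 + 659 = 2502
voter 5: 2502 + 659 = 3161
voter 6: 3161 + 659 = 3820
voter 7: 3820 + 659 = 4479
voter 8: 4479 + 659 = 5138
voter 9: 5138 + 659 = 5797
voter 10: 5797 + 659 = 6456
voter 11: 6456 + 659 = 7115
voter 12: 7115 + 659 = 7774
voter 13: 7774 + 659 = 8433
voter 14: 8433 + 659 = 9092

525, 1184, 1843, 2502, 3161, 3820, 4479, 5138, 5797, 6456, 7115, 7774, 8433, 9092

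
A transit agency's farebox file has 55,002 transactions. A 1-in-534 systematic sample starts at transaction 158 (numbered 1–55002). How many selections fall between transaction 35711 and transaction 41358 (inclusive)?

k = 534
First selection ≥ 35711: 158 + ⌈(35711−158)/534⌉·534 = 158 + 67×534 = 35936
Last selection ≤ 41358: 158 + ⌊(41358−158)/534⌋·534 = 158 + 77×534 = 41276
Count = 77 − 67 + 1 = 11

11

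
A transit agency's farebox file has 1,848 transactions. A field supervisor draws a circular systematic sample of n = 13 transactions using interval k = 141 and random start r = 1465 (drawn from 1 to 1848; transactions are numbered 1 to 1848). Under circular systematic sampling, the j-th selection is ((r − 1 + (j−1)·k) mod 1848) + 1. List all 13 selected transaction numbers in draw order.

Selection 1: 1465
Selection 2: 1465 + 141 = 1606
Selection 3: 1606 + 141 = 1747
Selection 4: 1747 + 141 = 1888 → 1888 − 1848 = 40
Selection 5: 40 + 141 = 181
Selection 6: 181 + 141 = 322
Selection 7: 322 + 141 = 463
Selection 8: 463 + 141 = 604
Selection 9: 604 + 141 = 745
Selection 10: 745 + 141 = 886
Selection 11: 886 + 141 = 1027
Selection 12: 1027 + 141 = 1168
Selection 13: 1168 + 141 = 1309

1465, 1606, 1747, 40, 181, 322, 463, 604, 745, 886, 1027, 1168, 1309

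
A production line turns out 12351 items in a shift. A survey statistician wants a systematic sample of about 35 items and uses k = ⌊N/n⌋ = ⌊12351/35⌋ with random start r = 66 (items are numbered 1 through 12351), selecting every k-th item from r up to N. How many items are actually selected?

k = ⌊12351/35⌋ = 352
Achieved size = ⌊(12351 − 66)/352⌋ + 1 = ⌊12285/352⌋ + 1 = 34 + 1 = 35
(last selection: 66 + 34×352 = 12034 ≤ 12351; next would be 12386 > 12351)

35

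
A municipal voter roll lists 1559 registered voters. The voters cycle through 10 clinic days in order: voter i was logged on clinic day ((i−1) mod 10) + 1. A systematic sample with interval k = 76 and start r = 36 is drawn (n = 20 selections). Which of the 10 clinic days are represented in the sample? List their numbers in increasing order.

Consecutive selections differ by k = 76, so their clinic day numbers differ by 76 mod 10 = 6.
gcd(76, 10) = 2, so the sample visits 10/2 = 5 distinct residues mod 10.
Start 36 is clinic day 6; the clinic days hit are 2, 4, 6, 8, 10.

2, 4, 6, 8, 10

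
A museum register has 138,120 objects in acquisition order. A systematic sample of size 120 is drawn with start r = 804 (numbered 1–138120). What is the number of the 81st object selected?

92884

k = 138120/120 = 1151
81st selection = r + (81−1)·k = 804 + 80×1151 = 804 + 92080 = 92884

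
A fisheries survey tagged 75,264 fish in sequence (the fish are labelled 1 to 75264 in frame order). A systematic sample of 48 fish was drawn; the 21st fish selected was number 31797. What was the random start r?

437

k = 75264/48 = 1568
r = 31797 − (21−1)×1568 = 31797 − 31360 = 437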